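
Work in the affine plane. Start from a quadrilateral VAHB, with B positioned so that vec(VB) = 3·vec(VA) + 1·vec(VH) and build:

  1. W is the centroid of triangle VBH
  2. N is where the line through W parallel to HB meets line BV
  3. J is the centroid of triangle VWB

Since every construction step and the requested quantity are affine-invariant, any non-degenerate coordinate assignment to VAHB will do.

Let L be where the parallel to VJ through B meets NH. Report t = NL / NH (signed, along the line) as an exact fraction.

t = -1/14

Choose coordinates V = (0, 0), A = (1, 0), H = (0, 1), B = (3, 1).
1. W is the centroid of triangle VBH ⇒ W = (1, 2/3)
2. N is where the line through W parallel to HB meets line BV ⇒ N = (2, 2/3)
3. J is the centroid of triangle VWB ⇒ J = (4/3, 5/9)
through B parallel to VJ: direction (4/3, 5/9); meets NH at L = (15/7, 9/14)
L = N + t·(H−N) with t = -1/14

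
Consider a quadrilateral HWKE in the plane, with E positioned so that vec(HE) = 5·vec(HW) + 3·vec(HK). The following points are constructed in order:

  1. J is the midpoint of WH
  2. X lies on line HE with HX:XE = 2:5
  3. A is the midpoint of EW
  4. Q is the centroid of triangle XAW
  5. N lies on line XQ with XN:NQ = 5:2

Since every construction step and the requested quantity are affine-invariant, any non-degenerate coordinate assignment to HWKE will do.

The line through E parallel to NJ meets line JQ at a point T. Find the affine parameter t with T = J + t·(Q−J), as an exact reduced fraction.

Set H = (0, 0), W = (1, 0), K = (0, 1), E = (5, 3); any affine frame gives the same invariant.
1. J is the midpoint of WH ⇒ J = (1/2, 0)
2. X lies on line HE with HX:XE = 2:5 ⇒ X = (10/7, 6/7)
3. A is the midpoint of EW ⇒ A = (3, 3/2)
4. Q is the centroid of triangle XAW ⇒ Q = (38/21, 11/14)
5. N lies on line XQ with XN:NQ = 5:2 ⇒ N = (250/147, 79/98)
through E parallel to NJ: direction (-353/294, -79/98); meets JQ at T = (67/84, 5/28)
T = J + t·(Q−J) with t = 5/22

t = 5/22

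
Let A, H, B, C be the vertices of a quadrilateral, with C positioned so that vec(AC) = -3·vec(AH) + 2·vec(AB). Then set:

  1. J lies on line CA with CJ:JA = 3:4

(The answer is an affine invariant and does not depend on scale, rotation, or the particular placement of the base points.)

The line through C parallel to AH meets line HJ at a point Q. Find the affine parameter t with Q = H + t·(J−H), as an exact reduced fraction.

t = 7/4

Choose coordinates A = (0, 0), H = (1, 0), B = (0, 1), C = (-3, 2).
1. J lies on line CA with CJ:JA = 3:4 ⇒ J = (-12/7, 8/7)
through C parallel to AH: direction (1, 0); meets HJ at Q = (-15/4, 2)
Q = H + t·(J−H) with t = 7/4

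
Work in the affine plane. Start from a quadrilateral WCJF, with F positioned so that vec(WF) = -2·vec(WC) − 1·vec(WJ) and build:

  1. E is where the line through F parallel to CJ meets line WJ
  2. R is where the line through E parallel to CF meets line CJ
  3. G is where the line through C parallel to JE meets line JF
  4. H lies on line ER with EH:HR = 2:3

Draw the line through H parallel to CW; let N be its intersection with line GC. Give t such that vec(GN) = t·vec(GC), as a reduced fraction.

t = 23/10

Work in coordinates with W = (0, 0), C = (1, 0), J = (0, 1), F = (-2, -1).
1. E is where the line through F parallel to CJ meets line WJ ⇒ E = (0, -3)
2. R is where the line through E parallel to CF meets line CJ ⇒ R = (3, -2)
3. G is where the line through C parallel to JE meets line JF ⇒ G = (1, 2)
4. H lies on line ER with EH:HR = 2:3 ⇒ H = (6/5, -13/5)
through H parallel to CW: direction (-1, 0); meets GC at N = (1, -13/5)
N = G + t·(C−G) with t = 23/10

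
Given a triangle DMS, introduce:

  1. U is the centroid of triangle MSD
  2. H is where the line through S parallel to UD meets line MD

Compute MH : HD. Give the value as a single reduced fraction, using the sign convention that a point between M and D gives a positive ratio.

MH:HD = -2

Choose coordinates D = (0, 0), M = (1, 0), S = (0, 1).
1. U is the centroid of triangle MSD ⇒ U = (1/3, 1/3)
2. H is where the line through S parallel to UD meets line MD ⇒ H = (-1, 0)
H = M + t·(D−M) with t = 2, so MH:HD = t:(1−t) = 2:-1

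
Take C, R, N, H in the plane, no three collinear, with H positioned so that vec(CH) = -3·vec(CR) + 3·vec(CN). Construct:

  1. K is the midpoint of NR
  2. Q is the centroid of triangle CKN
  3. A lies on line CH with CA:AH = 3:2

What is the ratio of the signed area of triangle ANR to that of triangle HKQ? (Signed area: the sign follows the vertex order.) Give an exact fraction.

[ANR]:[HKQ] = 6/5

Assign C = (0, 0), R = (1, 0), N = (0, 1), H = (-3, 3) — the answer is frame-independent, so this choice is without loss of generality.
1. K is the midpoint of NR ⇒ K = (1/2, 1/2)
2. Q is the centroid of triangle CKN ⇒ Q = (1/6, 1/2)
3. A lies on line CH with CA:AH = 3:2 ⇒ A = (-9/5, 9/5)
2·[ANR] = -1, 2·[HKQ] = -5/6
[ANR]:[HKQ] = -1:-5/6 = 6/5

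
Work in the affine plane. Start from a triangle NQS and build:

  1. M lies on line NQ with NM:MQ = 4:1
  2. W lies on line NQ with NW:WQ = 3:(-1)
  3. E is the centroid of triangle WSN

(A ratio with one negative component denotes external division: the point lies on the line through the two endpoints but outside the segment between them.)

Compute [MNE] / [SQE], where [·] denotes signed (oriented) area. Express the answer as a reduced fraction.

[MNE]:[SQE] = 8/5

Choose coordinates N = (0, 0), Q = (1, 0), S = (0, 1).
1. M lies on line NQ with NM:MQ = 4:1 ⇒ M = (4/5, 0)
2. W lies on line NQ with NW:WQ = 3:(-1) ⇒ W = (3/2, 0)
3. E is the centroid of triangle WSN ⇒ E = (1/2, 1/3)
2·[MNE] = -4/15, 2·[SQE] = -1/6
[MNE]:[SQE] = -4/15:-1/6 = 8/5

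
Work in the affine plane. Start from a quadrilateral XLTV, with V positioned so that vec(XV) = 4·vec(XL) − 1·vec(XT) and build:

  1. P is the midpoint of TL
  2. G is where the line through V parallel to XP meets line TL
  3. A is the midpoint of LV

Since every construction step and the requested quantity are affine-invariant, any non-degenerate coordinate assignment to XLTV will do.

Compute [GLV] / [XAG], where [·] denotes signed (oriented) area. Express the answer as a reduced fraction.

Choose coordinates X = (0, 0), L = (1, 0), T = (0, 1), V = (4, -1).
1. P is the midpoint of TL ⇒ P = (1/2, 1/2)
2. G is where the line through V parallel to XP meets line TL ⇒ G = (3, -2)
3. A is the midpoint of LV ⇒ A = (5/2, -1/2)
2·[GLV] = -4, 2·[XAG] = -7/2
[GLV]:[XAG] = -4:-7/2 = 8/7

[GLV]:[XAG] = 8/7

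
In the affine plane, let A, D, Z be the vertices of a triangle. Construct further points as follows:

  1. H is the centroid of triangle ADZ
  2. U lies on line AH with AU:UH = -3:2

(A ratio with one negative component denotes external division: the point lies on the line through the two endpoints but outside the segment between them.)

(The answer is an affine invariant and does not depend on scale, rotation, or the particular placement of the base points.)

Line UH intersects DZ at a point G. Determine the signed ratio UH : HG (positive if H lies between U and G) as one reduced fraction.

UH:HG = -4

Choose coordinates A = (0, 0), D = (1, 0), Z = (0, 1).
1. H is the centroid of triangle ADZ ⇒ H = (1/3, 1/3)
2. U lies on line AH with AU:UH = -3:2 ⇒ U = (1, 1)
line UH meets DZ at G = (1/2, 1/2)
H = U + t·(G−U) with t = 4/3, so UH:HG = 4/3:-1/3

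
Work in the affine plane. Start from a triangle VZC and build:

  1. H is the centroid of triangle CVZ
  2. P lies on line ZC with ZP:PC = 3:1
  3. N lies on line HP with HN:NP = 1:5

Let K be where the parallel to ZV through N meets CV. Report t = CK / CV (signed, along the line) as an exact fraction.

Assign V = (0, 0), Z = (1, 0), C = (0, 1) — the answer is frame-independent, so this choice is without loss of generality.
1. H is the centroid of triangle CVZ ⇒ H = (1/3, 1/3)
2. P lies on line ZC with ZP:PC = 3:1 ⇒ P = (1/4, 3/4)
3. N lies on line HP with HN:NP = 1:5 ⇒ N = (23/72, 29/72)
through N parallel to ZV: direction (-1, 0); meets CV at K = (0, 29/72)
K = C + t·(V−C) with t = 43/72

t = 43/72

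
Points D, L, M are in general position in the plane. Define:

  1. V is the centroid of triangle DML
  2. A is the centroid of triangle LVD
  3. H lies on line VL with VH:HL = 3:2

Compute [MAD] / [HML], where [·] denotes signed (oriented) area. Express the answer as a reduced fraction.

[MAD]:[HML] = 10/3

Choose coordinates D = (0, 0), L = (1, 0), M = (0, 1).
1. V is the centroid of triangle DML ⇒ V = (1/3, 1/3)
2. A is the centroid of triangle LVD ⇒ A = (4/9, 1/9)
3. H lies on line VL with VH:HL = 3:2 ⇒ H = (11/15, 2/15)
2·[MAD] = -4/9, 2·[HML] = -2/15
[MAD]:[HML] = -4/9:-2/15 = 10/3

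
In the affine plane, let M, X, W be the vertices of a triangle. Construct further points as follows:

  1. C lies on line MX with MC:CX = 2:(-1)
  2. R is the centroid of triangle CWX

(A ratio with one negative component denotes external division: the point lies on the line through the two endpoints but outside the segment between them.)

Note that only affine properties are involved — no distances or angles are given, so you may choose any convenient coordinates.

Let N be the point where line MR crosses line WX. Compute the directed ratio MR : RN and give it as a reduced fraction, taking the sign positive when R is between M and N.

Work in coordinates with M = (0, 0), X = (1, 0), W = (0, 1).
1. C lies on line MX with MC:CX = 2:(-1) ⇒ C = (2, 0)
2. R is the centroid of triangle CWX ⇒ R = (1, 1/3)
line MR meets WX at N = (3/4, 1/4)
R = M + t·(N−M) with t = 4/3, so MR:RN = 4/3:-1/3

MR:RN = -4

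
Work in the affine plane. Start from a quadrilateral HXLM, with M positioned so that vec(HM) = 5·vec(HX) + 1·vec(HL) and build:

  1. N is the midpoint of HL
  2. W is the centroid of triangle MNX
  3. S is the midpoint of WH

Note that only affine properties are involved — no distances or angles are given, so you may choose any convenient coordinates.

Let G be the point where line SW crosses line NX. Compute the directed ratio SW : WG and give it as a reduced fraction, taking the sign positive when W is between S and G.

SW:WG = -3/4

Work in coordinates with H = (0, 0), X = (1, 0), L = (0, 1), M = (5, 1).
1. N is the midpoint of HL ⇒ N = (0, 1/2)
2. W is the centroid of triangle MNX ⇒ W = (2, 1/2)
3. S is the midpoint of WH ⇒ S = (1, 1/4)
line SW meets NX at G = (2/3, 1/6)
W = S + t·(G−S) with t = -3, so SW:WG = -3:4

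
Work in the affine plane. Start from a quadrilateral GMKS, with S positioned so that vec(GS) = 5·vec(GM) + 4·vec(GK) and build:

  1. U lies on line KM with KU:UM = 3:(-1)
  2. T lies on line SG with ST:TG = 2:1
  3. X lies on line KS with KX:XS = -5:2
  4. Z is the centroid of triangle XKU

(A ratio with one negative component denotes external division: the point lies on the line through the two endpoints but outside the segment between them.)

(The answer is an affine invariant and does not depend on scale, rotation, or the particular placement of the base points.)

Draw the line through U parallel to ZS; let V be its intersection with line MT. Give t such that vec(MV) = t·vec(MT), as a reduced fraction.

t = -48/29

Set G = (0, 0), M = (1, 0), K = (0, 1), S = (5, 4); any affine frame gives the same invariant.
1. U lies on line KM with KU:UM = 3:(-1) ⇒ U = (3/2, -1/2)
2. T lies on line SG with ST:TG = 2:1 ⇒ T = (5/3, 4/3)
3. X lies on line KS with KX:XS = -5:2 ⇒ X = (25/3, 6)
4. Z is the centroid of triangle XKU ⇒ Z = (59/18, 13/6)
through U parallel to ZS: direction (31/18, 11/6); meets MT at V = (-3/29, -64/29)
V = M + t·(T−M) with t = -48/29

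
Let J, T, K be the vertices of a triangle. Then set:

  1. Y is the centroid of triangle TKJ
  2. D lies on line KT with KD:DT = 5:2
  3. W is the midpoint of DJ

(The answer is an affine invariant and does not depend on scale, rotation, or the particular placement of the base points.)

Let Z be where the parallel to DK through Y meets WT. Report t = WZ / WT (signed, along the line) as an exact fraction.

t = 1/3

Choose coordinates J = (0, 0), T = (1, 0), K = (0, 1).
1. Y is the centroid of triangle TKJ ⇒ Y = (1/3, 1/3)
2. D lies on line KT with KD:DT = 5:2 ⇒ D = (5/7, 2/7)
3. W is the midpoint of DJ ⇒ W = (5/14, 1/7)
through Y parallel to DK: direction (-5/7, 5/7); meets WT at Z = (4/7, 2/21)
Z = W + t·(T−W) with t = 1/3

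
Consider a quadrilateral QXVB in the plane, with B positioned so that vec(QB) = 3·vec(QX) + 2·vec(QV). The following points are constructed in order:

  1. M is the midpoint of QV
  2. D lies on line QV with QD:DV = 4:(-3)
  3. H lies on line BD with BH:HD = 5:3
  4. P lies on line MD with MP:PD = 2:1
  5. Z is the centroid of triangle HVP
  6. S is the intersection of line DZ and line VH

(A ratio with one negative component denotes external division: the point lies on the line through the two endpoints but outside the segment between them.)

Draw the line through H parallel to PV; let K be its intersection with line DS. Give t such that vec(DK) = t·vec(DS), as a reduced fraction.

t = 43/18

Assign Q = (0, 0), X = (1, 0), V = (0, 1), B = (3, 2) — the answer is frame-independent, so this choice is without loss of generality.
1. M is the midpoint of QV ⇒ M = (0, 1/2)
2. D lies on line QV with QD:DV = 4:(-3) ⇒ D = (0, 4)
3. H lies on line BD with BH:HD = 5:3 ⇒ H = (9/8, 13/4)
4. P lies on line MD with MP:PD = 2:1 ⇒ P = (0, 17/6)
5. Z is the centroid of triangle HVP ⇒ Z = (3/8, 85/36)
6. S is the intersection of line DZ and line VH ⇒ S = (81/172, 167/86)
through H parallel to PV: direction (0, -11/6); meets DS at K = (9/8, -11/12)
K = D + t·(S−D) with t = 43/18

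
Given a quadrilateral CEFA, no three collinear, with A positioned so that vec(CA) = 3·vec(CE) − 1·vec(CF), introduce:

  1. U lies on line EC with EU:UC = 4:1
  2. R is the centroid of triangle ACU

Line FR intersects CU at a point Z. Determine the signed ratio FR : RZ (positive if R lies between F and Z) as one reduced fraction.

FR:RZ = -4

Set C = (0, 0), E = (1, 0), F = (0, 1), A = (3, -1); any affine frame gives the same invariant.
1. U lies on line EC with EU:UC = 4:1 ⇒ U = (1/5, 0)
2. R is the centroid of triangle ACU ⇒ R = (16/15, -1/3)
line FR meets CU at Z = (4/5, 0)
R = F + t·(Z−F) with t = 4/3, so FR:RZ = 4/3:-1/3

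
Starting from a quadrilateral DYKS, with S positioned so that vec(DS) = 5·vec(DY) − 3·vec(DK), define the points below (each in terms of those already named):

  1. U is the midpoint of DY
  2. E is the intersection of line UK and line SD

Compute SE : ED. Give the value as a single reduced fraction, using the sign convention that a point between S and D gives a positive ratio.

Choose coordinates D = (0, 0), Y = (1, 0), K = (0, 1), S = (5, -3).
1. U is the midpoint of DY ⇒ U = (1/2, 0)
2. E is the intersection of line UK and line SD ⇒ E = (5/7, -3/7)
E = S + t·(D−S) with t = 6/7, so SE:ED = t:(1−t) = 6/7:1/7

SE:ED = 6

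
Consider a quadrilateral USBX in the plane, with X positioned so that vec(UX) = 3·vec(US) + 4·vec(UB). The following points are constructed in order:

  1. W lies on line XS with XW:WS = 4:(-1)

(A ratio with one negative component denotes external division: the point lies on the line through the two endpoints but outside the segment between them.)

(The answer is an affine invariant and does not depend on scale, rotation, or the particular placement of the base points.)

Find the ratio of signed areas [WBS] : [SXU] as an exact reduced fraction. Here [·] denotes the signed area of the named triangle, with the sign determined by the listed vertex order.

[WBS]:[SXU] = -1/2

Assign U = (0, 0), S = (1, 0), B = (0, 1), X = (3, 4) — the answer is frame-independent, so this choice is without loss of generality.
1. W lies on line XS with XW:WS = 4:(-1) ⇒ W = (1/3, -4/3)
2·[WBS] = -2, 2·[SXU] = 4
[WBS]:[SXU] = -2:4 = -1/2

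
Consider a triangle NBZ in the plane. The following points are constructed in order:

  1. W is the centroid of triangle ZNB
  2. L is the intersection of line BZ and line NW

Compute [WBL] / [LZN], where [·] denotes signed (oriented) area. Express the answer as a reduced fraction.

Choose coordinates N = (0, 0), B = (1, 0), Z = (0, 1).
1. W is the centroid of triangle ZNB ⇒ W = (1/3, 1/3)
2. L is the intersection of line BZ and line NW ⇒ L = (1/2, 1/2)
2·[WBL] = 1/6, 2·[LZN] = 1/2
[WBL]:[LZN] = 1/6:1/2 = 1/3

[WBL]:[LZN] = 1/3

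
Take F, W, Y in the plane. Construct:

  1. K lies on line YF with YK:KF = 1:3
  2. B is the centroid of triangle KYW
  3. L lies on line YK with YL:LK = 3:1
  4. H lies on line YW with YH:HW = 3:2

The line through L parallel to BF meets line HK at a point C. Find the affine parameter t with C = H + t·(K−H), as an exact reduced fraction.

Choose coordinates F = (0, 0), W = (1, 0), Y = (0, 1).
1. K lies on line YF with YK:KF = 1:3 ⇒ K = (0, 3/4)
2. B is the centroid of triangle KYW ⇒ B = (1/3, 7/12)
3. L lies on line YK with YL:LK = 3:1 ⇒ L = (0, 13/16)
4. H lies on line YW with YH:HW = 3:2 ⇒ H = (3/5, 2/5)
through L parallel to BF: direction (-1/3, -7/12); meets HK at C = (-3/112, 49/64)
C = H + t·(K−H) with t = 117/112

t = 117/112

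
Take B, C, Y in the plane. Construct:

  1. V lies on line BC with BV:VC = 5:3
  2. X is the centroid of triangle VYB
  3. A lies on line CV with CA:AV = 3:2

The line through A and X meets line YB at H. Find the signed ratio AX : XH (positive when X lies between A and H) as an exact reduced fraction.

Set B = (0, 0), C = (1, 0), Y = (0, 1); any affine frame gives the same invariant.
1. V lies on line BC with BV:VC = 5:3 ⇒ V = (5/8, 0)
2. X is the centroid of triangle VYB ⇒ X = (5/24, 1/3)
3. A lies on line CV with CA:AV = 3:2 ⇒ A = (31/40, 0)
line AX meets YB at H = (0, 31/68)
X = A + t·(H−A) with t = 68/93, so AX:XH = 68/93:25/93

AX:XH = 68/25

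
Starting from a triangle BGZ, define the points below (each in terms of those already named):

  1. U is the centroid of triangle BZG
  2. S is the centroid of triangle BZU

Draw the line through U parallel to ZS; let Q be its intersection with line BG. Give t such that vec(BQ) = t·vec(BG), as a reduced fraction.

t = 2/5

Choose coordinates B = (0, 0), G = (1, 0), Z = (0, 1).
1. U is the centroid of triangle BZG ⇒ U = (1/3, 1/3)
2. S is the centroid of triangle BZU ⇒ S = (1/9, 4/9)
through U parallel to ZS: direction (1/9, -5/9); meets BG at Q = (2/5, 0)
Q = B + t·(G−B) with t = 2/5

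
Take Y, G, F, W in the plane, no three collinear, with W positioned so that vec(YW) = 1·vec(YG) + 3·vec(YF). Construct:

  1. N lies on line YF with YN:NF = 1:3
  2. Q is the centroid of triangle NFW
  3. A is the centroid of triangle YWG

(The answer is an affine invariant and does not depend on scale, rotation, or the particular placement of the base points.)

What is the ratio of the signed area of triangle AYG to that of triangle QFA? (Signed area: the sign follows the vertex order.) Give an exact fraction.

Choose coordinates Y = (0, 0), G = (1, 0), F = (0, 1), W = (1, 3).
1. N lies on line YF with YN:NF = 1:3 ⇒ N = (0, 1/4)
2. Q is the centroid of triangle NFW ⇒ Q = (1/3, 17/12)
3. A is the centroid of triangle YWG ⇒ A = (2/3, 1)
2·[AYG] = 1, 2·[QFA] = 5/18
[AYG]:[QFA] = 1:5/18 = 18/5

[AYG]:[QFA] = 18/5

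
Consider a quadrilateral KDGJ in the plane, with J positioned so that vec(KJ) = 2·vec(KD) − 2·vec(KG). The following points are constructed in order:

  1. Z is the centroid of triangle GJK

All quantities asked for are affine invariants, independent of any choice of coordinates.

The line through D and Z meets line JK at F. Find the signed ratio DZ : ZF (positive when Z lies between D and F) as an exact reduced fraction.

DZ:ZF = 2

Assign K = (0, 0), D = (1, 0), G = (0, 1), J = (2, -2) — the answer is frame-independent, so this choice is without loss of generality.
1. Z is the centroid of triangle GJK ⇒ Z = (2/3, -1/3)
line DZ meets JK at F = (1/2, -1/2)
Z = D + t·(F−D) with t = 2/3, so DZ:ZF = 2/3:1/3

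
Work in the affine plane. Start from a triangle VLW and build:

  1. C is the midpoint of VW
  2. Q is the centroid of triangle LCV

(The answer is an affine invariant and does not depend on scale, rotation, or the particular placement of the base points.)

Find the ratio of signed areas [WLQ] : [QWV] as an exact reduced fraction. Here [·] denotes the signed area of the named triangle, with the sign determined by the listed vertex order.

[WLQ]:[QWV] = -3/2

Work in coordinates with V = (0, 0), L = (1, 0), W = (0, 1).
1. C is the midpoint of VW ⇒ C = (0, 1/2)
2. Q is the centroid of triangle LCV ⇒ Q = (1/3, 1/6)
2·[WLQ] = -1/2, 2·[QWV] = 1/3
[WLQ]:[QWV] = -1/2:1/3 = -3/2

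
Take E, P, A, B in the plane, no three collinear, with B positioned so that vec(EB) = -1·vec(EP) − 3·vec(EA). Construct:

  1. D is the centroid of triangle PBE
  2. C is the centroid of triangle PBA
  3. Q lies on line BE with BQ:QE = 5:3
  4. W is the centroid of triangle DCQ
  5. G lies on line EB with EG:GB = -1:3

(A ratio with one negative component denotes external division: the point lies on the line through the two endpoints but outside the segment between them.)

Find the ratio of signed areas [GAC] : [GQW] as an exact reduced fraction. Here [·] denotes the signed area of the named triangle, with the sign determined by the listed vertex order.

Choose coordinates E = (0, 0), P = (1, 0), A = (0, 1), B = (-1, -3).
1. D is the centroid of triangle PBE ⇒ D = (0, -1)
2. C is the centroid of triangle PBA ⇒ C = (0, -2/3)
3. Q lies on line BE with BQ:QE = 5:3 ⇒ Q = (-3/8, -9/8)
4. W is the centroid of triangle DCQ ⇒ W = (-1/8, -67/72)
5. G lies on line EB with EG:GB = -1:3 ⇒ G = (1/2, 3/2)
2·[GAC] = 5/6, 2·[GQW] = 35/72
[GAC]:[GQW] = 5/6:35/72 = 12/7

[GAC]:[GQW] = 12/7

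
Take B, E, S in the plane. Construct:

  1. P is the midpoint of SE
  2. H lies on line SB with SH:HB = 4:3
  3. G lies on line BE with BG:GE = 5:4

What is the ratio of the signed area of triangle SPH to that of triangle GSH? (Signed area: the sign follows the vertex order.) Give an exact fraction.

[SPH]:[GSH] = -9/10

Choose coordinates B = (0, 0), E = (1, 0), S = (0, 1).
1. P is the midpoint of SE ⇒ P = (1/2, 1/2)
2. H lies on line SB with SH:HB = 4:3 ⇒ H = (0, 3/7)
3. G lies on line BE with BG:GE = 5:4 ⇒ G = (5/9, 0)
2·[SPH] = -2/7, 2·[GSH] = 20/63
[SPH]:[GSH] = -2/7:20/63 = -9/10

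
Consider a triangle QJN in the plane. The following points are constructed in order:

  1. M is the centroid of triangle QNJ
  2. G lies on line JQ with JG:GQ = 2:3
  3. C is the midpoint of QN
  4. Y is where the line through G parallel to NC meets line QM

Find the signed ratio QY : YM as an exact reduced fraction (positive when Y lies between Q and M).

Set Q = (0, 0), J = (1, 0), N = (0, 1); any affine frame gives the same invariant.
1. M is the centroid of triangle QNJ ⇒ M = (1/3, 1/3)
2. G lies on line JQ with JG:GQ = 2:3 ⇒ G = (3/5, 0)
3. C is the midpoint of QN ⇒ C = (0, 1/2)
4. Y is where the line through G parallel to NC meets line QM ⇒ Y = (3/5, 3/5)
Y = Q + t·(M−Q) with t = 9/5, so QY:YM = t:(1−t) = 9/5:-4/5

QY:YM = -9/4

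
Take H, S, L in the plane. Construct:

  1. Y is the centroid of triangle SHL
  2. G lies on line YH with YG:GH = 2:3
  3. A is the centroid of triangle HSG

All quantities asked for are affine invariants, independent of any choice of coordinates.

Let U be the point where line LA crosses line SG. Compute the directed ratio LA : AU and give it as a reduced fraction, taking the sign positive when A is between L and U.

LA:AU = -10

Choose coordinates H = (0, 0), S = (1, 0), L = (0, 1).
1. Y is the centroid of triangle SHL ⇒ Y = (1/3, 1/3)
2. G lies on line YH with YG:GH = 2:3 ⇒ G = (1/5, 1/5)
3. A is the centroid of triangle HSG ⇒ A = (2/5, 1/15)
line LA meets SG at U = (9/25, 4/25)
A = L + t·(U−L) with t = 10/9, so LA:AU = 10/9:-1/9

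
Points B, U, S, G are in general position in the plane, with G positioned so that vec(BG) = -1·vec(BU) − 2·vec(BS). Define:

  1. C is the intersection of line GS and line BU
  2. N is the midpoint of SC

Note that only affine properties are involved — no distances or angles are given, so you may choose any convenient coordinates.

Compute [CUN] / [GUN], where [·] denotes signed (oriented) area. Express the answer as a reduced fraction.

[CUN]:[GUN] = 1/5

Choose coordinates B = (0, 0), U = (1, 0), S = (0, 1), G = (-1, -2).
1. C is the intersection of line GS and line BU ⇒ C = (-1/3, 0)
2. N is the midpoint of SC ⇒ N = (-1/6, 1/2)
2·[CUN] = 2/3, 2·[GUN] = 10/3
[CUN]:[GUN] = 2/3:10/3 = 1/5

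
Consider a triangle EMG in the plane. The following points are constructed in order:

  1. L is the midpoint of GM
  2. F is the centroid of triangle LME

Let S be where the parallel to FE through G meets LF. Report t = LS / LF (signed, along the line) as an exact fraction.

t = -2

Work in coordinates with E = (0, 0), M = (1, 0), G = (0, 1).
1. L is the midpoint of GM ⇒ L = (1/2, 1/2)
2. F is the centroid of triangle LME ⇒ F = (1/2, 1/6)
through G parallel to FE: direction (-1/2, -1/6); meets LF at S = (1/2, 7/6)
S = L + t·(F−L) with t = -2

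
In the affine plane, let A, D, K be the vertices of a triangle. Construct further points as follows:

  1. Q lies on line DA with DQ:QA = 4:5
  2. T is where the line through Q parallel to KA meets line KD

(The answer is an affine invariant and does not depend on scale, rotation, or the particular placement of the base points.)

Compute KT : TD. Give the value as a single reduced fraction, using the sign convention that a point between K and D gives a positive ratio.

Choose coordinates A = (0, 0), D = (1, 0), K = (0, 1).
1. Q lies on line DA with DQ:QA = 4:5 ⇒ Q = (5/9, 0)
2. T is where the line through Q parallel to KA meets line KD ⇒ T = (5/9, 4/9)
T = K + t·(D−K) with t = 5/9, so KT:TD = t:(1−t) = 5/9:4/9

KT:TD = 5/4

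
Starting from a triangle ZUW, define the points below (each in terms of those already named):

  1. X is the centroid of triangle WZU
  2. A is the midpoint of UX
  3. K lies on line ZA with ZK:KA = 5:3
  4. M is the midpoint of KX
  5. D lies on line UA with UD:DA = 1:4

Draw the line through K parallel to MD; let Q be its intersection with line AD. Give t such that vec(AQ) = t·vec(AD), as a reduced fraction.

t = 13/4

Work in coordinates with Z = (0, 0), U = (1, 0), W = (0, 1).
1. X is the centroid of triangle WZU ⇒ X = (1/3, 1/3)
2. A is the midpoint of UX ⇒ A = (2/3, 1/6)
3. K lies on line ZA with ZK:KA = 5:3 ⇒ K = (5/12, 5/48)
4. M is the midpoint of KX ⇒ M = (3/8, 7/32)
5. D lies on line UA with UD:DA = 1:4 ⇒ D = (14/15, 1/30)
through K parallel to MD: direction (67/120, -89/480); meets AD at Q = (23/15, -4/15)
Q = A + t·(D−A) with t = 13/4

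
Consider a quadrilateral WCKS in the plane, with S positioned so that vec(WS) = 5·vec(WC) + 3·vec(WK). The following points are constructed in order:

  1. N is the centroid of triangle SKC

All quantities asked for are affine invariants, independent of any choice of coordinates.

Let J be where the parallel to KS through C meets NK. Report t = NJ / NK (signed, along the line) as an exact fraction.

t = -2

Set W = (0, 0), C = (1, 0), K = (0, 1), S = (5, 3); any affine frame gives the same invariant.
1. N is the centroid of triangle SKC ⇒ N = (2, 4/3)
through C parallel to KS: direction (5, 2); meets NK at J = (6, 2)
J = N + t·(K−N) with t = -2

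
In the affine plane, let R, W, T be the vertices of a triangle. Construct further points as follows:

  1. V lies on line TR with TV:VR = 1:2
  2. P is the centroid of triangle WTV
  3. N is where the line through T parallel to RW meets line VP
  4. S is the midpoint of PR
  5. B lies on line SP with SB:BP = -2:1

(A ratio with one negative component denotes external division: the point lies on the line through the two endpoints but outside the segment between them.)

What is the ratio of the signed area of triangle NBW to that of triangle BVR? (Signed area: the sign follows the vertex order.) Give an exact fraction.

Set R = (0, 0), W = (1, 0), T = (0, 1); any affine frame gives the same invariant.
1. V lies on line TR with TV:VR = 1:2 ⇒ V = (0, 2/3)
2. P is the centroid of triangle WTV ⇒ P = (1/3, 5/9)
3. N is where the line through T parallel to RW meets line VP ⇒ N = (-1, 1)
4. S is the midpoint of PR ⇒ S = (1/6, 5/18)
5. B lies on line SP with SB:BP = -2:1 ⇒ B = (1/2, 5/6)
2·[NBW] = -7/6, 2·[BVR] = 1/3
[NBW]:[BVR] = -7/6:1/3 = -7/2

[NBW]:[BVR] = -7/2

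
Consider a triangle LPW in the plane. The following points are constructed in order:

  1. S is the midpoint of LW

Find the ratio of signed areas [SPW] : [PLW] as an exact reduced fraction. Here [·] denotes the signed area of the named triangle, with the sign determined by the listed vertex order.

Work in coordinates with L = (0, 0), P = (1, 0), W = (0, 1).
1. S is the midpoint of LW ⇒ S = (0, 1/2)
2·[SPW] = 1/2, 2·[PLW] = -1
[SPW]:[PLW] = 1/2:-1 = -1/2

[SPW]:[PLW] = -1/2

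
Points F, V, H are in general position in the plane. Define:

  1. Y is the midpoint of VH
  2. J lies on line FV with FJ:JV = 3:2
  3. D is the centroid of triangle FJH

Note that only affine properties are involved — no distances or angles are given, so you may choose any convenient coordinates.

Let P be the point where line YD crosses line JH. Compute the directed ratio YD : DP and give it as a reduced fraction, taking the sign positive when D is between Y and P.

YD:DP = -2

Set F = (0, 0), V = (1, 0), H = (0, 1); any affine frame gives the same invariant.
1. Y is the midpoint of VH ⇒ Y = (1/2, 1/2)
2. J lies on line FV with FJ:JV = 3:2 ⇒ J = (3/5, 0)
3. D is the centroid of triangle FJH ⇒ D = (1/5, 1/3)
line YD meets JH at P = (7/20, 5/12)
D = Y + t·(P−Y) with t = 2, so YD:DP = 2:-1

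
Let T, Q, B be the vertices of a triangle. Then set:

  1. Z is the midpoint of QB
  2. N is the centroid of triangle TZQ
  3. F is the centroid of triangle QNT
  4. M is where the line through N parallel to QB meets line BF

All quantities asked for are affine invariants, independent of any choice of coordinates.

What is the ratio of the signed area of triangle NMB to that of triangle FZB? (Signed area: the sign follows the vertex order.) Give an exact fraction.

Work in coordinates with T = (0, 0), Q = (1, 0), B = (0, 1).
1. Z is the midpoint of QB ⇒ Z = (1/2, 1/2)
2. N is the centroid of triangle TZQ ⇒ N = (1/2, 1/6)
3. F is the centroid of triangle QNT ⇒ F = (1/2, 1/18)
4. M is where the line through N parallel to QB meets line BF ⇒ M = (3/8, 7/24)
2·[NMB] = -1/24, 2·[FZB] = 2/9
[NMB]:[FZB] = -1/24:2/9 = -3/16

[NMB]:[FZB] = -3/16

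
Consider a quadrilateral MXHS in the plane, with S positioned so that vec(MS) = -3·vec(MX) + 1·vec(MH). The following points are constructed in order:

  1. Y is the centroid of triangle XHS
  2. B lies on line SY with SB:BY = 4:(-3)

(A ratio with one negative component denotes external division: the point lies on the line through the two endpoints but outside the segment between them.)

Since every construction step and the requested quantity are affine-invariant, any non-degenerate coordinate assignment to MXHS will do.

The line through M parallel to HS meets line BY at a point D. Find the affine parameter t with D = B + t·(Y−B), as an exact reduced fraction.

t = 1/3

Work in coordinates with M = (0, 0), X = (1, 0), H = (0, 1), S = (-3, 1).
1. Y is the centroid of triangle XHS ⇒ Y = (-2/3, 2/3)
2. B lies on line SY with SB:BY = 4:(-3) ⇒ B = (19/3, -1/3)
through M parallel to HS: direction (-3, 0); meets BY at D = (4, 0)
D = B + t·(Y−B) with t = 1/3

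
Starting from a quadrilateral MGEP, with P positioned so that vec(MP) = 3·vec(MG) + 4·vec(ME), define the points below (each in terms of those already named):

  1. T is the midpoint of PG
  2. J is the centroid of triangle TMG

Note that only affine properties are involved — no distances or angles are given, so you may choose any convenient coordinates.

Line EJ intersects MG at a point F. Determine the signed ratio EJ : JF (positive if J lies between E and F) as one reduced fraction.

EJ:JF = 1/2

Choose coordinates M = (0, 0), G = (1, 0), E = (0, 1), P = (3, 4).
1. T is the midpoint of PG ⇒ T = (2, 2)
2. J is the centroid of triangle TMG ⇒ J = (1, 2/3)
line EJ meets MG at F = (3, 0)
J = E + t·(F−E) with t = 1/3, so EJ:JF = 1/3:2/3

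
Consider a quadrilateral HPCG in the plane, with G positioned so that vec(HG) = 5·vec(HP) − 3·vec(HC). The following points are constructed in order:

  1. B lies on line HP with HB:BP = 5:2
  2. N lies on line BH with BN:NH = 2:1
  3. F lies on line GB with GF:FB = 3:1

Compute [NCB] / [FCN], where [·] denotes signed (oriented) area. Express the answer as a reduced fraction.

Assign H = (0, 0), P = (1, 0), C = (0, 1), G = (5, -3) — the answer is frame-independent, so this choice is without loss of generality.
1. B lies on line HP with HB:BP = 5:2 ⇒ B = (5/7, 0)
2. N lies on line BH with BN:NH = 2:1 ⇒ N = (5/21, 0)
3. F lies on line GB with GF:FB = 3:1 ⇒ F = (25/14, -3/4)
2·[NCB] = -10/21, 2·[FCN] = 115/84
[NCB]:[FCN] = -10/21:115/84 = -8/23

[NCB]:[FCN] = -8/23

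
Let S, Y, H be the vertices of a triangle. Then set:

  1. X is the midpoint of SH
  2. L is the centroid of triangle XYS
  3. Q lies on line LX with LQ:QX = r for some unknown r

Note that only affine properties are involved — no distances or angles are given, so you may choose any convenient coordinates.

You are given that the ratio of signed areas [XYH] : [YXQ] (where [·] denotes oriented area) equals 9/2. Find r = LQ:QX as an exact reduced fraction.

r = 1/2

Choose coordinates S = (0, 0), Y = (1, 0), H = (0, 1).
1. X is the midpoint of SH ⇒ X = (0, 1/2)
2. L is the centroid of triangle XYS ⇒ L = (1/3, 1/6)
3. With LQ:QX = r, write λ = r/(r+1) so Q = L + λ·(X−L); Q is affine-linear in λ
Every point depending on Q is an affine combination of Q and λ-independent points, so each such coordinate is linear in λ; the λ² term in each signed area is a multiple of (X−L)×(X−L) = 0, so 2·[XYH] and 2·[YXQ] are each linear in λ. Evaluating at λ=0 and λ=1:
  2·[XYH] = 1/2,   2·[YXQ] = -1/6·λ + 1/6
So [XYH]:[YXQ] = (1/2) / (-1/6·λ + 1/6). Setting this equal to 9/2:
  1/2 = 9/2·(-1/6·λ + 1/6)  ⇒  λ = 1/3
Then r = λ/(1−λ) = (1/3)/(2/3) = 1/2. Check: with r = 1/2, Q = (2/9, 5/18) and [XYH]:[YXQ] = 9/2 as required.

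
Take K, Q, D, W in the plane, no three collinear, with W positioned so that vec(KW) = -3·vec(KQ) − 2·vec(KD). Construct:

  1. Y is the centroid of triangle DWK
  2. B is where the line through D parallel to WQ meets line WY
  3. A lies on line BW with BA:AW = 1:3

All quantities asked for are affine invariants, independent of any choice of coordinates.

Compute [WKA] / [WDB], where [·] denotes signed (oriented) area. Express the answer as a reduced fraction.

Assign K = (0, 0), Q = (1, 0), D = (0, 1), W = (-3, -2) — the answer is frame-independent, so this choice is without loss of generality.
1. Y is the centroid of triangle DWK ⇒ Y = (-1, -1/3)
2. B is where the line through D parallel to WQ meets line WY ⇒ B = (3/2, 7/4)
3. A lies on line BW with BA:AW = 1:3 ⇒ A = (3/8, 13/16)
2·[WKA] = 27/16, 2·[WDB] = -9/4
[WKA]:[WDB] = 27/16:-9/4 = -3/4

[WKA]:[WDB] = -3/4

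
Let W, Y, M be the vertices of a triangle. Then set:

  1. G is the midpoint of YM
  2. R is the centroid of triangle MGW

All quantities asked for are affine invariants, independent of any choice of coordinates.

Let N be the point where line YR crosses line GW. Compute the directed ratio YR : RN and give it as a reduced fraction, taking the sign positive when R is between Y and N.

Work in coordinates with W = (0, 0), Y = (1, 0), M = (0, 1).
1. G is the midpoint of YM ⇒ G = (1/2, 1/2)
2. R is the centroid of triangle MGW ⇒ R = (1/6, 1/2)
line YR meets GW at N = (3/8, 3/8)
R = Y + t·(N−Y) with t = 4/3, so YR:RN = 4/3:-1/3

YR:RN = -4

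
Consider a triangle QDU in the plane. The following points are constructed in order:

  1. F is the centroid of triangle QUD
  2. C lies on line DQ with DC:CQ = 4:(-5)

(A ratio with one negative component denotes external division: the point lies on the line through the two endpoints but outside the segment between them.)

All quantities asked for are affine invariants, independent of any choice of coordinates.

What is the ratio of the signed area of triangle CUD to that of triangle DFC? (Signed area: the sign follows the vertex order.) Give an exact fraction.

Assign Q = (0, 0), D = (1, 0), U = (0, 1) — the answer is frame-independent, so this choice is without loss of generality.
1. F is the centroid of triangle QUD ⇒ F = (1/3, 1/3)
2. C lies on line DQ with DC:CQ = 4:(-5) ⇒ C = (5, 0)
2·[CUD] = 4, 2·[DFC] = -4/3
[CUD]:[DFC] = 4:-4/3 = -3

[CUD]:[DFC] = -3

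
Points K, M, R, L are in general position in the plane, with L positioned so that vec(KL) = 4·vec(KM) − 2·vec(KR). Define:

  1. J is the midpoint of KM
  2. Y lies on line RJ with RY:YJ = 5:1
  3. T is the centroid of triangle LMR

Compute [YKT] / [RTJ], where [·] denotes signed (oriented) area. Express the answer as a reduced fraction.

[YKT]:[RTJ] = -5/12

Choose coordinates K = (0, 0), M = (1, 0), R = (0, 1), L = (4, -2).
1. J is the midpoint of KM ⇒ J = (1/2, 0)
2. Y lies on line RJ with RY:YJ = 5:1 ⇒ Y = (5/12, 1/6)
3. T is the centroid of triangle LMR ⇒ T = (5/3, -1/3)
2·[YKT] = 5/12, 2·[RTJ] = -1
[YKT]:[RTJ] = 5/12:-1 = -5/12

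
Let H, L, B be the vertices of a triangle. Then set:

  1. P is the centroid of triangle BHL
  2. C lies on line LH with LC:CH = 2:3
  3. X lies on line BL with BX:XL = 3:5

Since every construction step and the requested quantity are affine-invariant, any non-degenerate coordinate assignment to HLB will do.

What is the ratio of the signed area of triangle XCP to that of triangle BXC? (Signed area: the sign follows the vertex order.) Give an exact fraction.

Assign H = (0, 0), L = (1, 0), B = (0, 1) — the answer is frame-independent, so this choice is without loss of generality.
1. P is the centroid of triangle BHL ⇒ P = (1/3, 1/3)
2. C lies on line LH with LC:CH = 2:3 ⇒ C = (3/5, 0)
3. X lies on line BL with BX:XL = 3:5 ⇒ X = (3/8, 5/8)
2·[XCP] = -11/120, 2·[BXC] = -3/20
[XCP]:[BXC] = -11/120:-3/20 = 11/18

[XCP]:[BXC] = 11/18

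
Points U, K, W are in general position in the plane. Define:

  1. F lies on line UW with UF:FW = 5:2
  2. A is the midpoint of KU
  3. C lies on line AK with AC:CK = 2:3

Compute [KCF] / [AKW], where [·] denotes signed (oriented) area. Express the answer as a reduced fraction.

Work in coordinates with U = (0, 0), K = (1, 0), W = (0, 1).
1. F lies on line UW with UF:FW = 5:2 ⇒ F = (0, 5/7)
2. A is the midpoint of KU ⇒ A = (1/2, 0)
3. C lies on line AK with AC:CK = 2:3 ⇒ C = (7/10, 0)
2·[KCF] = -3/14, 2·[AKW] = 1/2
[KCF]:[AKW] = -3/14:1/2 = -3/7

[KCF]:[AKW] = -3/7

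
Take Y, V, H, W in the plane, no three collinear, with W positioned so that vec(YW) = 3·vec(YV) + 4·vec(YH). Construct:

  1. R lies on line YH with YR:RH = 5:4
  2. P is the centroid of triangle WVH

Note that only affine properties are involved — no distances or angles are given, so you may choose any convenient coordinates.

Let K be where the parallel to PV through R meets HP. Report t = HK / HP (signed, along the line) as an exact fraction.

t = 2/27

Set Y = (0, 0), V = (1, 0), H = (0, 1), W = (3, 4); any affine frame gives the same invariant.
1. R lies on line YH with YR:RH = 5:4 ⇒ R = (0, 5/9)
2. P is the centroid of triangle WVH ⇒ P = (4/3, 5/3)
through R parallel to PV: direction (-1/3, -5/3); meets HP at K = (8/81, 85/81)
K = H + t·(P−H) with t = 2/27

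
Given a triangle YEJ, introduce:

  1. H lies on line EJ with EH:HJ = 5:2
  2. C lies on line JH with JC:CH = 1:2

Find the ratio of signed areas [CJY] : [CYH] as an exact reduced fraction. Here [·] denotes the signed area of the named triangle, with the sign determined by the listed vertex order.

[CJY]:[CYH] = 1/2

Set Y = (0, 0), E = (1, 0), J = (0, 1); any affine frame gives the same invariant.
1. H lies on line EJ with EH:HJ = 5:2 ⇒ H = (2/7, 5/7)
2. C lies on line JH with JC:CH = 1:2 ⇒ C = (2/21, 19/21)
2·[CJY] = 2/21, 2·[CYH] = 4/21
[CJY]:[CYH] = 2/21:4/21 = 1/2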